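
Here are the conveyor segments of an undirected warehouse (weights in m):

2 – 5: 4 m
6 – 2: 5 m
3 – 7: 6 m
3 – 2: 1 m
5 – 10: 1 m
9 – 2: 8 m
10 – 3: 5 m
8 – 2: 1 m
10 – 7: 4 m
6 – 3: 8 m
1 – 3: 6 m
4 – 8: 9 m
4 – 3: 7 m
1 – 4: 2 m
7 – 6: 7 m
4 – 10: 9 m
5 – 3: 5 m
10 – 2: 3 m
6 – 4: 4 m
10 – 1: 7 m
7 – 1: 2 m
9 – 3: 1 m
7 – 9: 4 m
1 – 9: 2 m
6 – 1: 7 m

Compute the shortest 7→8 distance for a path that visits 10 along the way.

8 m

Shortest 7→10: 7–10 = 4
Best 10 to 8: 10–2–8 costing 4
Total via 10: 4 + 4 = 8 m.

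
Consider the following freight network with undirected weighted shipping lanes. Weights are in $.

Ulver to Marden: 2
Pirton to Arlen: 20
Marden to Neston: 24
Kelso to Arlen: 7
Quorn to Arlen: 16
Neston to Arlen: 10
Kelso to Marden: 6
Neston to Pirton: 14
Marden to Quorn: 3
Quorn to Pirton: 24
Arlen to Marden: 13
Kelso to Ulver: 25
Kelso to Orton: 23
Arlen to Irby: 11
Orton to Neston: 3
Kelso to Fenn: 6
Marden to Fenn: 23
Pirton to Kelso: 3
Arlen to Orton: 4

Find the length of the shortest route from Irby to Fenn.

Enumerating some paths:
Irby–Arlen–Orton–Neston–Pirton–Kelso–Fenn: 11+4+3+14+3+6 = 41
Irby–Arlen–Pirton–Kelso–Fenn: 11+20+3+6 = 40
Irby–Arlen–Kelso–Fenn: 11+7+6 = 24
Irby–Arlen–Marden–Kelso–Fenn: 11+13+6+6 = 36
The minimum is $24 via Irby–Arlen–Kelso–Fenn.

$24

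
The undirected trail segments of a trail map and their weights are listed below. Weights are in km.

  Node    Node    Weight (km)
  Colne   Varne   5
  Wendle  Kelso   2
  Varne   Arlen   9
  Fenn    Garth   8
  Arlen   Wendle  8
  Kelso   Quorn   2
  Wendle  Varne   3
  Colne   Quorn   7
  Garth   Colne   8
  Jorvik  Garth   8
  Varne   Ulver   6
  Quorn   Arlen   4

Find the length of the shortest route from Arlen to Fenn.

Compare a few routes:
Arlen–Wendle–Varne–Colne–Garth–Fenn: 8+3+5+8+8 = 32
Arlen–Quorn–Colne–Garth–Fenn: 4+7+8+8 = 27
Arlen–Varne–Colne–Garth–Fenn: 9+5+8+8 = 30
Cheapest is Arlen–Quorn–Colne–Garth–Fenn at 27 km.

27 km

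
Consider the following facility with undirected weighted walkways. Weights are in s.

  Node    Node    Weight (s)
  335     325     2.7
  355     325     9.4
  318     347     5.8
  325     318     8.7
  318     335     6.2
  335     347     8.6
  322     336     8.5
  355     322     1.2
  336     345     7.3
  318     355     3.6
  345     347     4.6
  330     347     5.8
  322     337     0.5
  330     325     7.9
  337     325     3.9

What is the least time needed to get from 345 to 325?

Enumerating some paths:
345–347–330–325: 4.6+5.8+7.9 = 18.3
345–347–335–325: 4.6+8.6+2.7 = 15.9
Cheapest is 345–347–335–325 at 15.9 s.

15.9 s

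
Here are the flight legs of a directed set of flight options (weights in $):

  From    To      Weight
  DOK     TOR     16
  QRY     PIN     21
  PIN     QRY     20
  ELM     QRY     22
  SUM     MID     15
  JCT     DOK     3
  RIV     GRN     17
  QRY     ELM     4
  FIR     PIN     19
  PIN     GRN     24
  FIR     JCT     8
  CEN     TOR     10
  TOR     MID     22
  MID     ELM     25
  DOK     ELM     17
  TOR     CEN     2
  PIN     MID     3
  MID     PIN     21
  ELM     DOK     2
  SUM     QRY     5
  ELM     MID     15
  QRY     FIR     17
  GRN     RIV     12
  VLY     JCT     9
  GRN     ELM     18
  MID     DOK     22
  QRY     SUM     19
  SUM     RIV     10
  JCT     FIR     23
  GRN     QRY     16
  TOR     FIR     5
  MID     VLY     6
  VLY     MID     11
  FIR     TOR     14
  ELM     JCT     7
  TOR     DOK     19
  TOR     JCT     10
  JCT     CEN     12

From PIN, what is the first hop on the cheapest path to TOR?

MID

Candidate routes:
PIN–MID–VLY–JCT–DOK–TOR: 3+6+9+3+16 = 37
PIN–MID–DOK–TOR: 3+22+16 = 41
PIN–MID–VLY–JCT–CEN–TOR: 3+6+9+12+10 = 40
Cheapest is PIN–MID–VLY–JCT–DOK–TOR at $37.
So from PIN the first move is to MID.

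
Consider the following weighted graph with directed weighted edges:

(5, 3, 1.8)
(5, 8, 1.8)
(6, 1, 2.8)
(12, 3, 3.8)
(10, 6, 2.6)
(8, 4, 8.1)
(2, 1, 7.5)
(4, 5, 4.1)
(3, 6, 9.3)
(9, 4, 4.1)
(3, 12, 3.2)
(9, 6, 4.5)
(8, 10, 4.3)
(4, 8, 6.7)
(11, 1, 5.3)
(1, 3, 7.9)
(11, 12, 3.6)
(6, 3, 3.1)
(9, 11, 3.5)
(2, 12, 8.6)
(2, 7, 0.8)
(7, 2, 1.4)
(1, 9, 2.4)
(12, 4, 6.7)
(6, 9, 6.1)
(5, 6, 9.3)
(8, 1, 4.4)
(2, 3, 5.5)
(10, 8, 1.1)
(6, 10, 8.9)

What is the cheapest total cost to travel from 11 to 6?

Settle nodes by increasing distance from 11:
11: 0
12: 3.6  (via 11)
1: 5.3  (via 11)
3: 7.4  (via 12)
9: 7.7  (via 1)
4: 10.3  (via 12)
6: 12.2  (via 9)
Shortest route: 11 → 1 → 9 → 6 = 12.2.

12.2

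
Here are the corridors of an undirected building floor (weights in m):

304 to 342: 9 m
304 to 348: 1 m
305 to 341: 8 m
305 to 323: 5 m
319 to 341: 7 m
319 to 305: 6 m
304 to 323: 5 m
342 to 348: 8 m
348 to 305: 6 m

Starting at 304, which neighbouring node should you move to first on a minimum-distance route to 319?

348

Compare a few routes:
304 → 348 → 305 → 341 → 319: 1+6+8+7 = 22
304 → 323 → 305 → 319: 5+5+6 = 16
304 → 348 → 305 → 319: 1+6+6 = 13
The minimum is 13 m via 304 → 348 → 305 → 319.
So from 304 the first move is to 348.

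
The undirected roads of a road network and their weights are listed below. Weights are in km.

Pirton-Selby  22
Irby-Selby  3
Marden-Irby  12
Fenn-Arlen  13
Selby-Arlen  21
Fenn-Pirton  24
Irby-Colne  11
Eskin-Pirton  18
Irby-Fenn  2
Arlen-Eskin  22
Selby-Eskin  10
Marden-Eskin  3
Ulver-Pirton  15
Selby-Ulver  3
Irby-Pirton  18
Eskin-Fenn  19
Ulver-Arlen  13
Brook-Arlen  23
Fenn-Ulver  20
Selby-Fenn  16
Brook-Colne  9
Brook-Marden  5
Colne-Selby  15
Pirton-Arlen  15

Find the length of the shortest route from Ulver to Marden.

16 km

Enumerating some paths:
Ulver–Selby–Irby–Fenn–Eskin–Marden: 3+3+2+19+3 = 30
Ulver–Selby–Eskin–Marden: 3+10+3 = 16
Ulver–Selby–Irby–Marden: 3+3+12 = 18
Cheapest is Ulver–Selby–Eskin–Marden at 16 km.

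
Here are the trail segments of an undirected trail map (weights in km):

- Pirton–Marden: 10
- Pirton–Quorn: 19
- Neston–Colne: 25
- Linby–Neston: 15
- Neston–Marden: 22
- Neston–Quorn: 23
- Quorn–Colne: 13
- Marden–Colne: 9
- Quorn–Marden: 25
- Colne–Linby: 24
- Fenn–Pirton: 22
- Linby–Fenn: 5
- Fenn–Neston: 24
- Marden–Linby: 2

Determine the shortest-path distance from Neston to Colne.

25 km

Shortest distances from Neston:
Neston: 0
Linby: 15  (via Neston)
Marden: 17  (via Linby)
Fenn: 20  (via Linby)
Quorn: 23  (via Neston)
Colne: 25  (via Neston)
Shortest route: Neston → Colne = 25 km.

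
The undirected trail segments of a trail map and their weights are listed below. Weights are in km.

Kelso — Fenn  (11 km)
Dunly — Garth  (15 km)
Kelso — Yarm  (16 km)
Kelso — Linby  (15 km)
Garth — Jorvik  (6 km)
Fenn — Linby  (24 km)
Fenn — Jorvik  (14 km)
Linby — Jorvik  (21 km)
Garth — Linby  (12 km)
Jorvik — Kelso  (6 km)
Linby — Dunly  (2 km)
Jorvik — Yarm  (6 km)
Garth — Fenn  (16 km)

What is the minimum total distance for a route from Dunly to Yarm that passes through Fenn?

Shortest Dunly→Fenn: Dunly–Linby–Fenn = 26
Shortest Fenn→Yarm: Fenn–Jorvik–Yarm = 20
Total via Fenn: 26 + 20 = 46 km.

46 km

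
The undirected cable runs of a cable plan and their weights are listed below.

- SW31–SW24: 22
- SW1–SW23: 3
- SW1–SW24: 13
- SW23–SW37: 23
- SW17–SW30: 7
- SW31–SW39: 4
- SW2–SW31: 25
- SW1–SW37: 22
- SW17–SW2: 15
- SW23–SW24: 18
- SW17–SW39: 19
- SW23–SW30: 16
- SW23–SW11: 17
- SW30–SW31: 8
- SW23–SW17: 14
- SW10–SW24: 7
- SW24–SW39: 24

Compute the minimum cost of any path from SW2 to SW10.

Compare a few routes:
SW2 → SW17 → SW23 → SW24 → SW10: 15+14+18+7 = 54
SW2 → SW17 → SW23 → SW1 → SW24 → SW10: 15+14+3+13+7 = 52
SW2 → SW31 → SW24 → SW10: 25+22+7 = 54
Cheapest is SW2 → SW17 → SW23 → SW1 → SW24 → SW10 at 52.

52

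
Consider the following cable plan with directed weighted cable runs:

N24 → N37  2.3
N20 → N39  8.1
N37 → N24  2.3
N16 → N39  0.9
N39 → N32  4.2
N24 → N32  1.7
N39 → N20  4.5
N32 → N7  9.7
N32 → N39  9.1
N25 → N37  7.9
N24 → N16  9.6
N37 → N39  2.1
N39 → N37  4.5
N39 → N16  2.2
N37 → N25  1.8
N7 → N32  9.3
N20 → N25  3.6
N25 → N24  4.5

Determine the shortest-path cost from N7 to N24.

Enumerating some paths:
N7 → N32 → N39 → N37 → N24: 9.3+9.1+4.5+2.3 = 25.2
N7 → N32 → N39 → N37 → N25 → N24: 9.3+9.1+4.5+1.8+4.5 = 29.2
N7 → N32 → N39 → N20 → N25 → N37 → N24: 9.3+9.1+4.5+3.6+7.9+2.3 = 36.7
N7 → N32 → N39 → N20 → N25 → N24: 9.3+9.1+4.5+3.6+4.5 = 31
The minimum is 25.2 via N7 → N32 → N39 → N37 → N24.

25.2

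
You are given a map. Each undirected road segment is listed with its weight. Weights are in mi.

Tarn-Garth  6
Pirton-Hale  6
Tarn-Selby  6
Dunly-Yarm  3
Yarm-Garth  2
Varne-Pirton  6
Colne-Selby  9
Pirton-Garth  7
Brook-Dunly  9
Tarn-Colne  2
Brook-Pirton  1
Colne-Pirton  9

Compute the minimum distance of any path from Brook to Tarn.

Candidate routes:
Brook - Pirton - Colne - Tarn: 1+9+2 = 12
Brook - Dunly - Yarm - Garth - Tarn: 9+3+2+6 = 20
Brook - Pirton - Garth - Tarn: 1+7+6 = 14
Brook - Pirton - Colne - Selby - Tarn: 1+9+9+6 = 25
The minimum is 12 mi via Brook - Pirton - Colne - Tarn.

12 mi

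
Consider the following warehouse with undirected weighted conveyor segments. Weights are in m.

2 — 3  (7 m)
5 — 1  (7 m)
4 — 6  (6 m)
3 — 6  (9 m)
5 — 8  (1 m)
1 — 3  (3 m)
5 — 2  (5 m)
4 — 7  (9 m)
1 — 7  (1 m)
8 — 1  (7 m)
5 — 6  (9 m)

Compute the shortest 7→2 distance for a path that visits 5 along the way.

13 m

Shortest 7→5: 7 → 1 → 5 = 8
Shortest 5→2: 5 → 2 = 5
Total via 5: 8 + 5 = 13 m.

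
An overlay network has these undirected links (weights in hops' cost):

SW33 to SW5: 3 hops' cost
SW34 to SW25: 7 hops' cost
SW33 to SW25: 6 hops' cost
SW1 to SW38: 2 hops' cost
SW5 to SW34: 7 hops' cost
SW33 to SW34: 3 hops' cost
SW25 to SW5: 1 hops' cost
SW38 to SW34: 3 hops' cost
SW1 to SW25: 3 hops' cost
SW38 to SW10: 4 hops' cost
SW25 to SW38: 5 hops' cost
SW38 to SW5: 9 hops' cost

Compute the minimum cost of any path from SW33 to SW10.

Enumerating some paths:
SW33 - SW5 - SW25 - SW1 - SW38 - SW10: 3+1+3+2+4 = 13
SW33 - SW25 - SW38 - SW10: 6+5+4 = 15
SW33 - SW34 - SW38 - SW10: 3+3+4 = 10
SW33 - SW5 - SW25 - SW38 - SW10: 3+1+5+4 = 13
The minimum is 10 hops' cost via SW33 - SW34 - SW38 - SW10.

10 hops' cost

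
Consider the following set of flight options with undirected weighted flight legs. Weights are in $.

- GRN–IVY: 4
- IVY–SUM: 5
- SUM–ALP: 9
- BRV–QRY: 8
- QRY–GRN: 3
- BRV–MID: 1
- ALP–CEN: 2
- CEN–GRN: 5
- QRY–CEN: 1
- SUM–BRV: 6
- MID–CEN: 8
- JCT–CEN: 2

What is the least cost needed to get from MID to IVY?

Running Dijkstra from MID:
MID: 0
BRV: 1  (via MID)
SUM: 7  (via BRV)
CEN: 8  (via MID)
QRY: 9  (via BRV)
ALP: 10  (via CEN)
JCT: 10  (via CEN)
IVY: 12  (via SUM)
Shortest route: MID–BRV–SUM–IVY = $12.

$12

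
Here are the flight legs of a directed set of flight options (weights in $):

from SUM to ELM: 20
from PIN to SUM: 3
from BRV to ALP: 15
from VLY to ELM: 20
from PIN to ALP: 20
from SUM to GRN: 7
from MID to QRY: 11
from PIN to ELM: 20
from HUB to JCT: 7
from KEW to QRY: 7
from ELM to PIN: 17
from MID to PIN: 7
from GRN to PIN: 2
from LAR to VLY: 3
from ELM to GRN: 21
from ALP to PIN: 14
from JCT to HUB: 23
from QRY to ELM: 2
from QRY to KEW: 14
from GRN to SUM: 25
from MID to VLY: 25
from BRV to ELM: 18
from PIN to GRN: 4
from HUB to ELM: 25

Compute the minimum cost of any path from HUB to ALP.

$62

Candidate routes:
HUB–ELM–PIN–ALP: 25+17+20 = 62
HUB–ELM–GRN–PIN–ALP: 25+21+2+20 = 68
Cheapest is HUB–ELM–PIN–ALP at $62.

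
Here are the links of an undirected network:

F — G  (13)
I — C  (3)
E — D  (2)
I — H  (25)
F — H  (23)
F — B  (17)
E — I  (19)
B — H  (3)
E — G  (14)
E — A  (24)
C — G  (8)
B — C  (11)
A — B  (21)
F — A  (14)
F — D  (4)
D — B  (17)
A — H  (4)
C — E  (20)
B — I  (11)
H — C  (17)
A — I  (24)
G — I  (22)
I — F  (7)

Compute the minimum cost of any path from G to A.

26

Shortest distances from G:
G: 0
C: 8  (via G)
I: 11  (via C)
F: 13  (via G)
E: 14  (via G)
D: 16  (via E)
B: 19  (via C)
H: 22  (via B)
A: 26  (via H)
Shortest route: G → C → B → H → A = 26.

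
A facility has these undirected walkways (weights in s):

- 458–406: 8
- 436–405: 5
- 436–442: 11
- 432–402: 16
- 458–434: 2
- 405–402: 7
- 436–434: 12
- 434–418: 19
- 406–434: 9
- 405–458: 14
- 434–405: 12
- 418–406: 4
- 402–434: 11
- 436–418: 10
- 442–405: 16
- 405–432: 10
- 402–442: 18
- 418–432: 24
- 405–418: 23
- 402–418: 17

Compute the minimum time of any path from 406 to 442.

25 s

Compare a few routes:
406–458–434–436–442: 8+2+12+11 = 33
406–418–436–442: 4+10+11 = 25
406–434–436–442: 9+12+11 = 32
The minimum is 25 s via 406–418–436–442.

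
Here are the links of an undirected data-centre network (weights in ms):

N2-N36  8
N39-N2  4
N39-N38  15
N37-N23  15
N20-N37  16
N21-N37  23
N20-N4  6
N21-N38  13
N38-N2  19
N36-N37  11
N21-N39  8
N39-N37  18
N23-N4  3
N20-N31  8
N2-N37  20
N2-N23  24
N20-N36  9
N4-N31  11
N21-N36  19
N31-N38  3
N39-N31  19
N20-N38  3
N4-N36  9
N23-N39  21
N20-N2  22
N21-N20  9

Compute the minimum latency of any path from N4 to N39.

21 ms

Settle nodes by increasing distance from N4:
N4: 0
N23: 3  (via N4)
N20: 6  (via N4)
N38: 9  (via N20)
N36: 9  (via N4)
N31: 11  (via N4)
N21: 15  (via N20)
N2: 17  (via N36)
N37: 18  (via N23)
N39: 21  (via N2)
Shortest route: N4–N36–N2–N39 = 21 ms.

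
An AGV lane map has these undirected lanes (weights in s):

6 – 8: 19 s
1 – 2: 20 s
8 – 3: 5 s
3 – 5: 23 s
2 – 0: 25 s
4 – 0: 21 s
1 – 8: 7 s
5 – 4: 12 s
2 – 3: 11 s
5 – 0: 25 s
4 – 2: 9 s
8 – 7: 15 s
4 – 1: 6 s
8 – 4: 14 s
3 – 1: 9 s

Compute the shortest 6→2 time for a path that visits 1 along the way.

Best 6 to 1: 6–8–1 costing 26
Shortest 1→2: 1–4–2 = 15
Total via 1: 26 + 15 = 41 s.

41 s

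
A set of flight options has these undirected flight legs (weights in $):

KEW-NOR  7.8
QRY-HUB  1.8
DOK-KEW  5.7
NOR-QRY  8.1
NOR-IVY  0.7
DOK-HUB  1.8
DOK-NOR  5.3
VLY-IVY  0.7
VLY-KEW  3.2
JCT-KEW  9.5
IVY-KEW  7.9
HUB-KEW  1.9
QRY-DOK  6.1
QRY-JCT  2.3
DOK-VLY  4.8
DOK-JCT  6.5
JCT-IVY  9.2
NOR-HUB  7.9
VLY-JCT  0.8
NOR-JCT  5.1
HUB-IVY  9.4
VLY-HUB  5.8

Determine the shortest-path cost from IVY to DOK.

$5.5

Running Dijkstra from IVY:
IVY: 0
NOR: 0.7  (via IVY)
VLY: 0.7  (via IVY)
JCT: 1.5  (via VLY)
QRY: 3.8  (via JCT)
KEW: 3.9  (via VLY)
DOK: 5.5  (via VLY)
Shortest route: IVY–VLY–DOK = $5.5.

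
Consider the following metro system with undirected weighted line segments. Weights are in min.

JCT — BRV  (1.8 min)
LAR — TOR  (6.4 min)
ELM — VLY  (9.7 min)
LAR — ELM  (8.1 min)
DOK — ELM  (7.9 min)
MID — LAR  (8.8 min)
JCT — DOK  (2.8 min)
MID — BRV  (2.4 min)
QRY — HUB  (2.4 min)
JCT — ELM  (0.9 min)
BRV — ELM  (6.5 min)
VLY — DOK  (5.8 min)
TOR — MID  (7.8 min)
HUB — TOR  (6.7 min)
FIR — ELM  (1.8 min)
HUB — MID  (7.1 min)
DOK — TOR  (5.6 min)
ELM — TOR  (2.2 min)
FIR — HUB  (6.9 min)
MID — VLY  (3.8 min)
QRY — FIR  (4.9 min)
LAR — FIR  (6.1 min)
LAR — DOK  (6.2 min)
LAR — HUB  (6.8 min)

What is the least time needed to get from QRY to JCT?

Shortest distances from QRY:
QRY: 0
HUB: 2.4  (via QRY)
FIR: 4.9  (via QRY)
ELM: 6.7  (via FIR)
JCT: 7.6  (via ELM)
Shortest route: QRY–FIR–ELM–JCT = 7.6 min.

7.6 min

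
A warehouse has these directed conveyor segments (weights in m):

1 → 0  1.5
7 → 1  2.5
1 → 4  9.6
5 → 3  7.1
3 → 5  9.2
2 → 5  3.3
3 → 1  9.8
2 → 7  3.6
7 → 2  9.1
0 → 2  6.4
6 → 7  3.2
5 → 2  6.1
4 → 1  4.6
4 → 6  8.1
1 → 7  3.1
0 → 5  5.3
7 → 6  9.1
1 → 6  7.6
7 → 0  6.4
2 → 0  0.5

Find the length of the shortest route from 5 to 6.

18.8 m

Candidate routes:
5 - 2 - 7 - 1 - 6: 6.1+3.6+2.5+7.6 = 19.8
5 - 3 - 1 - 6: 7.1+9.8+7.6 = 24.5
5 - 2 - 7 - 6: 6.1+3.6+9.1 = 18.8
Cheapest is 5 - 2 - 7 - 6 at 18.8 m.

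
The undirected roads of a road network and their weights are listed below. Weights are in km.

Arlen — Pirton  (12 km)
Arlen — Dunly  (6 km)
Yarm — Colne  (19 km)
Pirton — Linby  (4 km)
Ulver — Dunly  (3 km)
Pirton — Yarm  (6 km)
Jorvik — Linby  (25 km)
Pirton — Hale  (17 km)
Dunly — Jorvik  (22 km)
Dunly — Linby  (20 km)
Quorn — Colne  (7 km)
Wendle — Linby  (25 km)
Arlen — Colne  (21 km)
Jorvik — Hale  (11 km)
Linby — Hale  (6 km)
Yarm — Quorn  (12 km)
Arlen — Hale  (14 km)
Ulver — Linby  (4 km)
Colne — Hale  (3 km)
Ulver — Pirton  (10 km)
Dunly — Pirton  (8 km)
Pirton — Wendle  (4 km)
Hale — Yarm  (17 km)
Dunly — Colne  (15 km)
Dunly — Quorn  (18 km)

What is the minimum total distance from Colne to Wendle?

Running Dijkstra from Colne:
Colne: 0
Hale: 3  (via Colne)
Quorn: 7  (via Colne)
Linby: 9  (via Hale)
Ulver: 13  (via Linby)
Pirton: 13  (via Linby)
Jorvik: 14  (via Hale)
Dunly: 15  (via Colne)
Wendle: 17  (via Pirton)
Shortest route: Colne → Hale → Linby → Pirton → Wendle = 17 km.

17 km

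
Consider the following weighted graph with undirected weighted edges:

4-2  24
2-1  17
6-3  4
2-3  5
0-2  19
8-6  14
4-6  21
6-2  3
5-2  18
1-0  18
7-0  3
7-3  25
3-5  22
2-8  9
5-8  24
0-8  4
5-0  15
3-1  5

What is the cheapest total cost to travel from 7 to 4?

40

Compare a few routes:
7–0–8–6–4: 3+4+14+21 = 42
7–0–8–2–4: 3+4+9+24 = 40
7–0–8–2–3–6–4: 3+4+9+5+4+21 = 46
7–0–2–6–4: 3+19+3+21 = 46
The minimum is 40 via 7–0–8–2–4.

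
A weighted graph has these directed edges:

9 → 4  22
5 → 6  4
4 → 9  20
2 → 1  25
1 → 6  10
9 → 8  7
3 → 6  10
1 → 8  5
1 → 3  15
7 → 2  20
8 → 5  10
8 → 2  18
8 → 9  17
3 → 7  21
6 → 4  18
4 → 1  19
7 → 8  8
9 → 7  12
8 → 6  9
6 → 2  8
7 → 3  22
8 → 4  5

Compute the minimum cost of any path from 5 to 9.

42

Settle nodes by increasing distance from 5:
5: 0
6: 4  (via 5)
2: 12  (via 6)
4: 22  (via 6)
1: 37  (via 2)
8: 42  (via 1)
9: 42  (via 4)
Shortest route: 5 → 6 → 4 → 9 = 42.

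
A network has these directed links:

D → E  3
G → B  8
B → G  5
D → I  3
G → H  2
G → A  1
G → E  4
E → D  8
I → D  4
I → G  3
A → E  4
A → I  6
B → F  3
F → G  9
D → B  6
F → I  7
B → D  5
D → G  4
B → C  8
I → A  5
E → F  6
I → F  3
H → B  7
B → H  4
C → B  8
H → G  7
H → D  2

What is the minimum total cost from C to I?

16

Shortest distances from C:
C: 0
B: 8  (via C)
F: 11  (via B)
H: 12  (via B)
D: 13  (via B)
G: 13  (via B)
A: 14  (via G)
E: 16  (via D)
I: 16  (via D)
Shortest route: C–B–D–I = 16.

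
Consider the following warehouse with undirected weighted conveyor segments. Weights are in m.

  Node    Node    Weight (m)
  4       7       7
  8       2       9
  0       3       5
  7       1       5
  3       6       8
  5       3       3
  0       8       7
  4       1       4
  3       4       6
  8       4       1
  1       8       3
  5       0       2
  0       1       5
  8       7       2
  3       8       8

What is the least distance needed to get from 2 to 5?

Enumerating some paths:
2 → 8 → 4 → 3 → 5: 9+1+6+3 = 19
2 → 8 → 1 → 0 → 5: 9+3+5+2 = 19
2 → 8 → 3 → 5: 9+8+3 = 20
2 → 8 → 0 → 5: 9+7+2 = 18
Cheapest is 2 → 8 → 0 → 5 at 18 m.

18 m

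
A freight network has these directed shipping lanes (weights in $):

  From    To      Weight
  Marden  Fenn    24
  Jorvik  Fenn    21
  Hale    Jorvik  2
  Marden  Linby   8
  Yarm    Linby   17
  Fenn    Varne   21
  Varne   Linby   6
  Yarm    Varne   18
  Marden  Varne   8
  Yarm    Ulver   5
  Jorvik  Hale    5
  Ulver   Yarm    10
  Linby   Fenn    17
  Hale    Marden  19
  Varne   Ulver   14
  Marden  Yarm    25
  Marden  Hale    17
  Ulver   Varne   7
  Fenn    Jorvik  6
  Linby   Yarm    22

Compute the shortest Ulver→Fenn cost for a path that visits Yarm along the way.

$44

Shortest Ulver→Yarm: Ulver–Yarm = 10
Best Yarm to Fenn: Yarm–Linby–Fenn costing 34
Total via Yarm: 10 + 34 = $44.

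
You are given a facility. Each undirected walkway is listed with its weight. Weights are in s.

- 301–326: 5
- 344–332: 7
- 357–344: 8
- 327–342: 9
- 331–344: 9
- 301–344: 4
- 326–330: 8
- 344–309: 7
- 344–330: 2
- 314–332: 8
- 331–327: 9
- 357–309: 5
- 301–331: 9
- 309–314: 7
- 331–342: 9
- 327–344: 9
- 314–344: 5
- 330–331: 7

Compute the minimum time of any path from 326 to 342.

23 s

Compare a few routes:
326 → 301 → 344 → 330 → 331 → 342: 5+4+2+7+9 = 27
326 → 330 → 331 → 342: 8+7+9 = 24
326 → 301 → 331 → 342: 5+9+9 = 23
326 → 301 → 344 → 327 → 342: 5+4+9+9 = 27
Cheapest is 326 → 301 → 331 → 342 at 23 s.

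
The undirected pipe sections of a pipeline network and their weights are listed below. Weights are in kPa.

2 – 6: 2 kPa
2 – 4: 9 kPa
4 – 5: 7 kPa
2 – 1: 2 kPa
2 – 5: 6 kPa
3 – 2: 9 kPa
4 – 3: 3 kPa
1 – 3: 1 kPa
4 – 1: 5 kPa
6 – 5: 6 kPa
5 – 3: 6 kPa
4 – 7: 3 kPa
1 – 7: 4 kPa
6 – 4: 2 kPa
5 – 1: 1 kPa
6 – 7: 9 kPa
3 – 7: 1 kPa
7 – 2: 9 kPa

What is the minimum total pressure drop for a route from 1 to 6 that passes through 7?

Shortest 1→7: 1–3–7 = 2
Best 7 to 6: 7–4–6 costing 5
Total via 7: 2 + 5 = 7 kPa.

7 kPa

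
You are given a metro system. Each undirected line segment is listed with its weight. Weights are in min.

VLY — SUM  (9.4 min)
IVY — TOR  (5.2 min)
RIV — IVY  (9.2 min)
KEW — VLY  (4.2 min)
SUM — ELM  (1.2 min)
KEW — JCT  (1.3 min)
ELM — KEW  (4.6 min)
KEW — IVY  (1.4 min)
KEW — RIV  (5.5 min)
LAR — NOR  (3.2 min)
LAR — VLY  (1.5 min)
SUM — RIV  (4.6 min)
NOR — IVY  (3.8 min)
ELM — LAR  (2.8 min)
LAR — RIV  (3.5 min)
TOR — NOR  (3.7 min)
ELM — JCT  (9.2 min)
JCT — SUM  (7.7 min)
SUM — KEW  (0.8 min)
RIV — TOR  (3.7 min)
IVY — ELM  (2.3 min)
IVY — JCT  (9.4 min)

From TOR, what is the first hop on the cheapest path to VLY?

NOR

Candidate routes:
TOR - NOR - LAR - VLY: 3.7+3.2+1.5 = 8.4
TOR - RIV - LAR - VLY: 3.7+3.5+1.5 = 8.7
The minimum is 8.4 min via TOR - NOR - LAR - VLY.
So from TOR the first move is to NOR.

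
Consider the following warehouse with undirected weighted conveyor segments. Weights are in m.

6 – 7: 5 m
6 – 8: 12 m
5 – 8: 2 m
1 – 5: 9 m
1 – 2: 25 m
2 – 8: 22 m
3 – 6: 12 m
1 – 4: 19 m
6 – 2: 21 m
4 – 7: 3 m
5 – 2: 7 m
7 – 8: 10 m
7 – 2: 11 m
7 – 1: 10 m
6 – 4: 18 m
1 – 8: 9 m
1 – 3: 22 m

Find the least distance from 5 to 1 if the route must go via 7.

Best 5 to 7: 5 → 8 → 7 costing 12
Best 7 to 1: 7 → 1 costing 10
Total via 7: 12 + 10 = 22 m.

22 m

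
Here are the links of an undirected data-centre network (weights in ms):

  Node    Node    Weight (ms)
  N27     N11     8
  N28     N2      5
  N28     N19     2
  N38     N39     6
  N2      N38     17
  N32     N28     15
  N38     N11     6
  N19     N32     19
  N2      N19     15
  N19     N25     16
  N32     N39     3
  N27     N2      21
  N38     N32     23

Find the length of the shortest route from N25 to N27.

Candidate routes:
N25–N19–N2–N27: 16+15+21 = 52
N25–N19–N28–N2–N27: 16+2+5+21 = 44
The minimum is 44 ms via N25–N19–N28–N2–N27.

44 ms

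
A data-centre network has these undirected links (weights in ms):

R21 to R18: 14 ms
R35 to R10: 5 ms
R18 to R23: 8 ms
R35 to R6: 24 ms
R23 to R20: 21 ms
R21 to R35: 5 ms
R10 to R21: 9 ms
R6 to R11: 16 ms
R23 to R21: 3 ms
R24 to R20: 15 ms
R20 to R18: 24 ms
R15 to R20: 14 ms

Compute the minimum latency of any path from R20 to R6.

53 ms

Enumerating some paths:
R20 - R18 - R21 - R35 - R6: 24+14+5+24 = 67
R20 - R23 - R21 - R10 - R35 - R6: 21+3+9+5+24 = 62
R20 - R18 - R23 - R21 - R35 - R6: 24+8+3+5+24 = 64
R20 - R23 - R21 - R35 - R6: 21+3+5+24 = 53
Cheapest is R20 - R23 - R21 - R35 - R6 at 53 ms.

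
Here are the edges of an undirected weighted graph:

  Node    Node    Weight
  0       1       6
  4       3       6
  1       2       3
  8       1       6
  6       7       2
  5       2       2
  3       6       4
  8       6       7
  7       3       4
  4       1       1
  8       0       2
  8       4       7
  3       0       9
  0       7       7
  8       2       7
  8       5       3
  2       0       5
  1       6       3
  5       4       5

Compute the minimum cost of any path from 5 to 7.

10

Candidate routes:
5 → 8 → 6 → 7: 3+7+2 = 12
5 → 4 → 1 → 6 → 7: 5+1+3+2 = 11
5 → 8 → 0 → 7: 3+2+7 = 12
5 → 2 → 1 → 6 → 7: 2+3+3+2 = 10
Cheapest is 5 → 2 → 1 → 6 → 7 at 10.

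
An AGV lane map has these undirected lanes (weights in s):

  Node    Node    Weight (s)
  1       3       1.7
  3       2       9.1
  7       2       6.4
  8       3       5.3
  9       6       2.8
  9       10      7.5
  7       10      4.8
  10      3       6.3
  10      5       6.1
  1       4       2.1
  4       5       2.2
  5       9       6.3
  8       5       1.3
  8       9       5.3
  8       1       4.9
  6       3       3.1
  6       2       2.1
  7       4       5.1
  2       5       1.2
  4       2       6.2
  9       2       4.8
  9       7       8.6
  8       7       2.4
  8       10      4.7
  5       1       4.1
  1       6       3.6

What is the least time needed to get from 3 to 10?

6.3 s

Shortest distances from 3:
3: 0
1: 1.7  (via 3)
6: 3.1  (via 3)
4: 3.8  (via 1)
2: 5.2  (via 6)
8: 5.3  (via 3)
5: 5.8  (via 1)
9: 5.9  (via 6)
10: 6.3  (via 3)
Shortest route: 3–10 = 6.3 s.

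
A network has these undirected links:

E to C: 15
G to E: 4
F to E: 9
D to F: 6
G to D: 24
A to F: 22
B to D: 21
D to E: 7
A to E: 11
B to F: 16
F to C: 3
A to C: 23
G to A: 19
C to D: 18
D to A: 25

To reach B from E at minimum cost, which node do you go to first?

F

Candidate routes:
E - F - B: 9+16 = 25
E - D - B: 7+21 = 28
E - D - F - B: 7+6+16 = 29
The minimum is 25 via E - F - B.
So from E the first move is to F.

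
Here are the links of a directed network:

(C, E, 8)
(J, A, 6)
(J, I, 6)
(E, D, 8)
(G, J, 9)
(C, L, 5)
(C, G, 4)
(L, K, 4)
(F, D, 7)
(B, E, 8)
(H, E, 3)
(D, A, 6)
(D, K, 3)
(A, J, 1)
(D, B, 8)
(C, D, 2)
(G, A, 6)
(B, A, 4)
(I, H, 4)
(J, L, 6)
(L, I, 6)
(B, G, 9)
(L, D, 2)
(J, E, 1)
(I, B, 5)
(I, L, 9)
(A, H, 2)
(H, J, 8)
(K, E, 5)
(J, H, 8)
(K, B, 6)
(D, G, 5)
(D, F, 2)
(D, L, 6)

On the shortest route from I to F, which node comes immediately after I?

Compare a few routes:
I → B → A → J → L → D → F: 5+4+1+6+2+2 = 20
I → H → E → D → F: 4+3+8+2 = 17
I → L → D → F: 9+2+2 = 13
Cheapest is I → L → D → F at 13.
So from I the first move is to L.

L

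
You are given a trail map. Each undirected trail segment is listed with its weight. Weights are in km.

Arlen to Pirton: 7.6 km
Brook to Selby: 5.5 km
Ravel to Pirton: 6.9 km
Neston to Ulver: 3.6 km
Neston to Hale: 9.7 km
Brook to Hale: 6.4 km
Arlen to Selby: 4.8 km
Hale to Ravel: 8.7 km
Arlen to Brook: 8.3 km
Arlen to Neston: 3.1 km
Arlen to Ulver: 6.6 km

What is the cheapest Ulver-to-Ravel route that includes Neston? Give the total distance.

Shortest Ulver→Neston: Ulver–Neston = 3.6
Shortest Neston→Ravel: Neston–Arlen–Pirton–Ravel = 17.6
Total via Neston: 3.6 + 17.6 = 21.2 km.

21.2 km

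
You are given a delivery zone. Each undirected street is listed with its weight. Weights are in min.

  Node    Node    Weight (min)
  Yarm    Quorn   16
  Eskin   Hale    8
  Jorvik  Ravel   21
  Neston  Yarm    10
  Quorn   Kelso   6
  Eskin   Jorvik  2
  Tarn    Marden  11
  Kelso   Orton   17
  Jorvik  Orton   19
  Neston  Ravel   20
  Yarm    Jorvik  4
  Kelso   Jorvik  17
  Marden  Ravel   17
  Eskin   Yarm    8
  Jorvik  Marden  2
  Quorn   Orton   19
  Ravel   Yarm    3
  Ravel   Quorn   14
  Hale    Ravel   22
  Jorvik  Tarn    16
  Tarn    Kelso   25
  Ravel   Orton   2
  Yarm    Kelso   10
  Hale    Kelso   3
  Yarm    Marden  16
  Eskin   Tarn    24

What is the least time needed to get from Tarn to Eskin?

Enumerating some paths:
Tarn → Marden → Jorvik → Eskin: 11+2+2 = 15
Tarn → Jorvik → Eskin: 16+2 = 18
The minimum is 15 min via Tarn → Marden → Jorvik → Eskin.

15 min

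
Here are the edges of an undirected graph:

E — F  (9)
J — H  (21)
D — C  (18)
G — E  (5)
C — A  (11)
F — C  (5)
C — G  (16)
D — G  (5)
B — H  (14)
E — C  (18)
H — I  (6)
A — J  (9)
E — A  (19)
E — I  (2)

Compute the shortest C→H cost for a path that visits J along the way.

Shortest C→J: C → A → J = 20
Best J to H: J → H costing 21
Total via J: 20 + 21 = 41.

41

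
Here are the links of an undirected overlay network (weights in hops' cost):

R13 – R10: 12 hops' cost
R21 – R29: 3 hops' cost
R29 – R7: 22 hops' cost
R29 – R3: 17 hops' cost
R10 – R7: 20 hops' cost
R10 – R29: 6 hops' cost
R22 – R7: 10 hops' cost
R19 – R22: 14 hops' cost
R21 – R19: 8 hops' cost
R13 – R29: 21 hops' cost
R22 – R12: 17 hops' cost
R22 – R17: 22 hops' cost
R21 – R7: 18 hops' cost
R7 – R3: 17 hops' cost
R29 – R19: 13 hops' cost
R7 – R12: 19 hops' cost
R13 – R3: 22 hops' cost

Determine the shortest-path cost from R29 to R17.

Candidate routes:
R29–R19–R22–R17: 13+14+22 = 49
R29–R21–R19–R22–R17: 3+8+14+22 = 47
R29–R21–R7–R22–R17: 3+18+10+22 = 53
The minimum is 47 hops' cost via R29–R21–R19–R22–R17.

47 hops' cost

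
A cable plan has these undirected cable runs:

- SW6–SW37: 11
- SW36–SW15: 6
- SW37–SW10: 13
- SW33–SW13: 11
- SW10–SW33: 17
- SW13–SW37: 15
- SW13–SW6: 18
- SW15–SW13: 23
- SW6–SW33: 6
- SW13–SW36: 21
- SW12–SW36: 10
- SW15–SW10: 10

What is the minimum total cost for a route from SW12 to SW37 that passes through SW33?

Best SW12 to SW33: SW12–SW36–SW13–SW33 costing 42
Best SW33 to SW37: SW33–SW6–SW37 costing 17
Total via SW33: 42 + 17 = 59.

59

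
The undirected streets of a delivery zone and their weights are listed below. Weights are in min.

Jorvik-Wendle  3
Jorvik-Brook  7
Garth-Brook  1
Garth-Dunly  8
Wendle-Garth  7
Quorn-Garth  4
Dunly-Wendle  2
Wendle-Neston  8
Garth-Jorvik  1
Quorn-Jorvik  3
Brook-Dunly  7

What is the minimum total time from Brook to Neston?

Candidate routes:
Brook–Dunly–Wendle–Neston: 7+2+8 = 17
Brook–Garth–Jorvik–Wendle–Neston: 1+1+3+8 = 13
Brook–Garth–Wendle–Neston: 1+7+8 = 16
The minimum is 13 min via Brook–Garth–Jorvik–Wendle–Neston.

13 min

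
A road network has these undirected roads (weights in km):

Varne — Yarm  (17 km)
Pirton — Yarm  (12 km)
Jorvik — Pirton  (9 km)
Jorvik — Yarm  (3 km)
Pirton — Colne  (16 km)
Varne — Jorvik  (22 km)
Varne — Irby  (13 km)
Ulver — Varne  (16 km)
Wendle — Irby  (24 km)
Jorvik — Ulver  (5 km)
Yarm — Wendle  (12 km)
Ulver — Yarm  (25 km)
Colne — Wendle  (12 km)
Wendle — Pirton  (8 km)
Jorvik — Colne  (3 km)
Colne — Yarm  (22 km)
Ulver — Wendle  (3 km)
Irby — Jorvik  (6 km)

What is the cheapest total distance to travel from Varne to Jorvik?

19 km

Settle nodes by increasing distance from Varne:
Varne: 0
Irby: 13  (via Varne)
Ulver: 16  (via Varne)
Yarm: 17  (via Varne)
Wendle: 19  (via Ulver)
Jorvik: 19  (via Irby)
Shortest route: Varne–Irby–Jorvik = 19 km.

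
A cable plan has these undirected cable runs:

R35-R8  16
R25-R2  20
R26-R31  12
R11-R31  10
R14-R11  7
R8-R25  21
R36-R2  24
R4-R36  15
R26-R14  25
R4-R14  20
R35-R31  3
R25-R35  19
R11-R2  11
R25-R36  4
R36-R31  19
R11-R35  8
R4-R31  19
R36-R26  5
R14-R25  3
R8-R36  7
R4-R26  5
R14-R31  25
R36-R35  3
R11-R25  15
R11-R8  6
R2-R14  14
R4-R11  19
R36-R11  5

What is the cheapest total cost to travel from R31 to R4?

16

Running Dijkstra from R31:
R31: 0
R35: 3  (via R31)
R36: 6  (via R35)
R11: 10  (via R31)
R25: 10  (via R36)
R26: 11  (via R36)
R8: 13  (via R36)
R14: 13  (via R25)
R4: 16  (via R26)
Shortest route: R31–R35–R36–R26–R4 = 16.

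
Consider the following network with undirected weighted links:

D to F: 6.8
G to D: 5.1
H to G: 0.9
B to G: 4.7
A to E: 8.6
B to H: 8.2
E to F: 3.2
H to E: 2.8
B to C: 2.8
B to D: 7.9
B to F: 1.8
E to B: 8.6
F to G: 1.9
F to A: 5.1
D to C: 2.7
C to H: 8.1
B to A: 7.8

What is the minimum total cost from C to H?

7.4

Settle nodes by increasing distance from C:
C: 0
D: 2.7  (via C)
B: 2.8  (via C)
F: 4.6  (via B)
G: 6.5  (via F)
H: 7.4  (via G)
Shortest route: C → B → F → G → H = 7.4.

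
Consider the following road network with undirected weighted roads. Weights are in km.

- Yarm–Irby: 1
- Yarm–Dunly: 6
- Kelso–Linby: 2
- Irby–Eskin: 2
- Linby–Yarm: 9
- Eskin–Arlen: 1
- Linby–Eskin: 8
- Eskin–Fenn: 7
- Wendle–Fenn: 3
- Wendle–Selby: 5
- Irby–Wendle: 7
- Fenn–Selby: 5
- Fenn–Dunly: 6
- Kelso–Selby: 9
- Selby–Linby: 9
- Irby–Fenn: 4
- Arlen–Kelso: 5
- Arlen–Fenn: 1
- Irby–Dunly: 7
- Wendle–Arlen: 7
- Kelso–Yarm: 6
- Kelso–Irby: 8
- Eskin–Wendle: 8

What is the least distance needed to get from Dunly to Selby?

Enumerating some paths:
Dunly - Fenn - Wendle - Selby: 6+3+5 = 14
Dunly - Fenn - Selby: 6+5 = 11
The minimum is 11 km via Dunly - Fenn - Selby.

11 km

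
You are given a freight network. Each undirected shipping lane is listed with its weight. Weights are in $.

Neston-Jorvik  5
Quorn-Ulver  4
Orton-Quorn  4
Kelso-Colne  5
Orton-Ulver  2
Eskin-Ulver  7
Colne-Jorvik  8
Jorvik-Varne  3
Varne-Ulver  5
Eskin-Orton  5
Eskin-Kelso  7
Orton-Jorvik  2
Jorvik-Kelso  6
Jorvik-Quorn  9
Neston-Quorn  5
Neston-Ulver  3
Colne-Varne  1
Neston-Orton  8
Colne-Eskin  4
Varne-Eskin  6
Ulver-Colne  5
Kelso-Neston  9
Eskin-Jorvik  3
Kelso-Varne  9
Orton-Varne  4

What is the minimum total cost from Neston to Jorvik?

Shortest distances from Neston:
Neston: 0
Ulver: 3  (via Neston)
Orton: 5  (via Ulver)
Quorn: 5  (via Neston)
Jorvik: 5  (via Neston)
Shortest route: Neston–Jorvik = $5.

$5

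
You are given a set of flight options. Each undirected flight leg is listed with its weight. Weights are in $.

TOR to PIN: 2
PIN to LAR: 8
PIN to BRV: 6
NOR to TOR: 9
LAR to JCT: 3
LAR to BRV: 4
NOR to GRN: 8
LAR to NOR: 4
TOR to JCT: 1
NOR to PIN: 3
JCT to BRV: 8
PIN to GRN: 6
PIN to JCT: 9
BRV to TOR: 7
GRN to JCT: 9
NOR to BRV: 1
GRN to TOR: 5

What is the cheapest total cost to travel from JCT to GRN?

Settle nodes by increasing distance from JCT:
JCT: 0
TOR: 1  (via JCT)
PIN: 3  (via TOR)
LAR: 3  (via JCT)
GRN: 6  (via TOR)
Shortest route: JCT–TOR–GRN = $6.

$6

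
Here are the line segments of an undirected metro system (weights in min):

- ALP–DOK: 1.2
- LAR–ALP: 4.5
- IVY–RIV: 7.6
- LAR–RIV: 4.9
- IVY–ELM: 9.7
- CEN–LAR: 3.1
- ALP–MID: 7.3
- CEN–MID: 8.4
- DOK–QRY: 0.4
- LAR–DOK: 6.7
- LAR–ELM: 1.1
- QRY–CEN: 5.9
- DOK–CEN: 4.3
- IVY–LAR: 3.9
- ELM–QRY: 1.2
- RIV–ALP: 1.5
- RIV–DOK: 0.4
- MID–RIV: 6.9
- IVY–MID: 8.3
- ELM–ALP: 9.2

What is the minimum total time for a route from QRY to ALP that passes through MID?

15 min

Shortest QRY→MID: QRY → DOK → RIV → MID = 7.7
Best MID to ALP: MID → ALP costing 7.3
Total via MID: 7.7 + 7.3 = 15 min.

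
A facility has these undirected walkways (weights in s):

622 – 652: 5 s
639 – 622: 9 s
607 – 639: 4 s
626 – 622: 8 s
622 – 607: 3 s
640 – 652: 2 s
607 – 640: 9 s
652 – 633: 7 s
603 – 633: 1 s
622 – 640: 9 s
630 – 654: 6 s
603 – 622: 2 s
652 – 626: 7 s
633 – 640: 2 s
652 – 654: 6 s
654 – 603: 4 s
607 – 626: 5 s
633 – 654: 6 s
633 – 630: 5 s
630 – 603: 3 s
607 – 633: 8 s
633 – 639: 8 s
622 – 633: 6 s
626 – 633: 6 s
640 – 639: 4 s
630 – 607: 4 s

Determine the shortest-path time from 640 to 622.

Compare a few routes:
640 → 652 → 622: 2+5 = 7
640 → 633 → 603 → 622: 2+1+2 = 5
The minimum is 5 s via 640 → 633 → 603 → 622.

5 s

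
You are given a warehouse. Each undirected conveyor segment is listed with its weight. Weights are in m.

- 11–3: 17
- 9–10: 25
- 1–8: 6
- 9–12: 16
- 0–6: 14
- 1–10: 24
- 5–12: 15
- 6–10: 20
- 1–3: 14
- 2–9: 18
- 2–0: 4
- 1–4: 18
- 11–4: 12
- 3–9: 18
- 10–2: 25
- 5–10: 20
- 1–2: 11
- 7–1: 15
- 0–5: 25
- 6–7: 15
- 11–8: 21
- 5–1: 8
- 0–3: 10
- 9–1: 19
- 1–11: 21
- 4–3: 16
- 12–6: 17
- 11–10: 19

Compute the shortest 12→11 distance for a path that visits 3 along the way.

51 m

Best 12 to 3: 12–9–3 costing 34
Best 3 to 11: 3–11 costing 17
Total via 3: 34 + 17 = 51 m.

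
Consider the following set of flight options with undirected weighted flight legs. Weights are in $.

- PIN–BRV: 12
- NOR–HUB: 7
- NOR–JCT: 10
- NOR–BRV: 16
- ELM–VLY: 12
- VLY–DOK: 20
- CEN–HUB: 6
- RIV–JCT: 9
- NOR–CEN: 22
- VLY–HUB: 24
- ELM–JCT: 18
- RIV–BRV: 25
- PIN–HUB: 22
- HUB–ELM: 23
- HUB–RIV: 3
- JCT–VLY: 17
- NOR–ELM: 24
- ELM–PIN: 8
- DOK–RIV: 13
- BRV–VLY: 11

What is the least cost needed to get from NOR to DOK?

Enumerating some paths:
NOR → JCT → VLY → DOK: 10+17+20 = 47
NOR → JCT → RIV → DOK: 10+9+13 = 32
NOR → HUB → RIV → DOK: 7+3+13 = 23
NOR → CEN → HUB → RIV → DOK: 22+6+3+13 = 44
The minimum is $23 via NOR → HUB → RIV → DOK.

$23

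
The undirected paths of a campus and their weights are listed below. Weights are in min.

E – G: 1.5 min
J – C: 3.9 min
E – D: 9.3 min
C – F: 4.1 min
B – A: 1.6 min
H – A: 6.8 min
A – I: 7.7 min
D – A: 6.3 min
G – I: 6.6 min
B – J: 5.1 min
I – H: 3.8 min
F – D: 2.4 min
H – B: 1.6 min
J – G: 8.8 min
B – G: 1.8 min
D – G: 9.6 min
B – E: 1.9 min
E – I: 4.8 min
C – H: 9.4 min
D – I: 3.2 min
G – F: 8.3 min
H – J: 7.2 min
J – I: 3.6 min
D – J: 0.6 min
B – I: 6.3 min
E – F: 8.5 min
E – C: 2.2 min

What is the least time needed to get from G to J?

Compare a few routes:
G - E - C - J: 1.5+2.2+3.9 = 7.6
G - B - J: 1.8+5.1 = 6.9
The minimum is 6.9 min via G - B - J.

6.9 min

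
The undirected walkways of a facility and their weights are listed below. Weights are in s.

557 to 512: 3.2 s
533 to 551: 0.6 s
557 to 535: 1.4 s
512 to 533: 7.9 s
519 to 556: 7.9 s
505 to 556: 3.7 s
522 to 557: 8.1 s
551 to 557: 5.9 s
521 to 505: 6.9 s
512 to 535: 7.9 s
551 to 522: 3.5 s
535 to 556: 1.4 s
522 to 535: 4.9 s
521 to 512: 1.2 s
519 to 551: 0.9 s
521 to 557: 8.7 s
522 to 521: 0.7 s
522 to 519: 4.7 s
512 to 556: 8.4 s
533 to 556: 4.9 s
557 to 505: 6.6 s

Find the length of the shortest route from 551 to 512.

Enumerating some paths:
551 → 522 → 521 → 512: 3.5+0.7+1.2 = 5.4
551 → 519 → 522 → 521 → 512: 0.9+4.7+0.7+1.2 = 7.5
Cheapest is 551 → 522 → 521 → 512 at 5.4 s.

5.4 s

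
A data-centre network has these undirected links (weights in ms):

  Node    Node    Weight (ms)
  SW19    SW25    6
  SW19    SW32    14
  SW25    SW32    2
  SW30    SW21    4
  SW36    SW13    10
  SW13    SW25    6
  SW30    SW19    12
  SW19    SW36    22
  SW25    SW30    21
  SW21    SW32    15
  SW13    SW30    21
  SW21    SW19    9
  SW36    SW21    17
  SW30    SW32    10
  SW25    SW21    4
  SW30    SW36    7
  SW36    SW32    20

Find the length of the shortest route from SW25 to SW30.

8 ms

Compare a few routes:
SW25 → SW21 → SW30: 4+4 = 8
SW25 → SW19 → SW30: 6+12 = 18
SW25 → SW32 → SW30: 2+10 = 12
The minimum is 8 ms via SW25 → SW21 → SW30.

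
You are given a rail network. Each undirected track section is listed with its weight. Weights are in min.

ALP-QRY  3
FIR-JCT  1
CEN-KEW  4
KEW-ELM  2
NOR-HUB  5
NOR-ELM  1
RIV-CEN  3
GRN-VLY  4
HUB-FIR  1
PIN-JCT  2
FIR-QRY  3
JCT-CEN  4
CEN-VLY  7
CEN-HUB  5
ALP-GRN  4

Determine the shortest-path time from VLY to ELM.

13 min

Shortest distances from VLY:
VLY: 0
GRN: 4  (via VLY)
CEN: 7  (via VLY)
ALP: 8  (via GRN)
RIV: 10  (via CEN)
JCT: 11  (via CEN)
KEW: 11  (via CEN)
QRY: 11  (via ALP)
FIR: 12  (via JCT)
HUB: 12  (via CEN)
PIN: 13  (via JCT)
ELM: 13  (via KEW)
Shortest route: VLY–CEN–KEW–ELM = 13 min.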